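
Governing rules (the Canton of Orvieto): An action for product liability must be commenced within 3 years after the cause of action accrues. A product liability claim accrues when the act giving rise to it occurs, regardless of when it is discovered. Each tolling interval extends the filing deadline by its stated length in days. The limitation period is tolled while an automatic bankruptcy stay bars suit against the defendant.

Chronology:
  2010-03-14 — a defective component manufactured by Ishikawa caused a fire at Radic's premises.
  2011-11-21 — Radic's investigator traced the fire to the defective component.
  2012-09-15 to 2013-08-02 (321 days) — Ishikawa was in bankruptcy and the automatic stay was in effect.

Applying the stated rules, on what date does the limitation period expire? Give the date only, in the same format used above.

The claim accrued on 2010-03-14, when the wrongful act occurred; under the stated occurrence rule the 2011-11-21 discovery does not delay accrual.
The untolled deadline — 3 years after 2010-03-14 — is 2013-03-14.
The automatic bankruptcy stay from 2012-09-15 to 2013-08-02 tolled the period for 321 days, extending the deadline to 2014-01-29.

2014-01-29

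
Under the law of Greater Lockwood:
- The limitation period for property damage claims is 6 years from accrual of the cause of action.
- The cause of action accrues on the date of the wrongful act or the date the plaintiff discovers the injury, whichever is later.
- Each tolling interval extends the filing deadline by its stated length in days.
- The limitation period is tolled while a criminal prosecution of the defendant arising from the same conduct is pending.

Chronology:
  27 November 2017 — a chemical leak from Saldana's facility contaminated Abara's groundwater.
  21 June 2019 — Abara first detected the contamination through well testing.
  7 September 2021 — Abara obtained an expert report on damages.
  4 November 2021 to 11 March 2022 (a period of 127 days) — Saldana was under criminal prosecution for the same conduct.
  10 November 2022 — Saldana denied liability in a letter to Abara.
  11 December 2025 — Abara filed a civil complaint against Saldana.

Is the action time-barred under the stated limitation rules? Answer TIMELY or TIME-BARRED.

TIME-BARRED

The claim accrued on 21 June 2019 — the later of the 27 November 2017 act and the 21 June 2019 discovery.
Adding the 6 years base period to 21 June 2019 gives a deadline of 21 June 2025, before any tolling.
The pending criminal prosecution from 4 November 2021 to 11 March 2022 tolled the period for 127 days, extending the deadline to 26 October 2025.
Nothing else in the chronology tolls or restarts the period.
Filing on 11 December 2025 missed the 26 October 2025 deadline — the action is time-barred.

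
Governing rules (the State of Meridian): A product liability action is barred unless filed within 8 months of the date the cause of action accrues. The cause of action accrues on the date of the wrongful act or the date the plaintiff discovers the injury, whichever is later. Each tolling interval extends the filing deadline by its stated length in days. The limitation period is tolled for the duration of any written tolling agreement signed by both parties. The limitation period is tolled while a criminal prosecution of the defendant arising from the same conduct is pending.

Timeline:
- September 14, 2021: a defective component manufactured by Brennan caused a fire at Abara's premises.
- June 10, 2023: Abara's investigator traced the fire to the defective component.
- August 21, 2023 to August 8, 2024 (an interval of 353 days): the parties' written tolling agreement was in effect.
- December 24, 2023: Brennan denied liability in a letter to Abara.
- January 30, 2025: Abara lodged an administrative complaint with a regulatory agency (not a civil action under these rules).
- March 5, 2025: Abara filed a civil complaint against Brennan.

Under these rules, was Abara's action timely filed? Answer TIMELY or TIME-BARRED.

The claim accrued on June 10, 2023 — the later of the September 14, 2021 act and the June 10, 2023 discovery.
8 months from June 10, 2023 is February 10, 2024.
Because the written tolling agreement ran from August 21, 2023 to August 8, 2024, the deadline is extended by 353 days to January 28, 2025.
The other events in the timeline have no effect on the limitation period under the stated rules.
Filing on March 5, 2025 missed the January 28, 2025 deadline — the action is time-barred.

TIME-BARRED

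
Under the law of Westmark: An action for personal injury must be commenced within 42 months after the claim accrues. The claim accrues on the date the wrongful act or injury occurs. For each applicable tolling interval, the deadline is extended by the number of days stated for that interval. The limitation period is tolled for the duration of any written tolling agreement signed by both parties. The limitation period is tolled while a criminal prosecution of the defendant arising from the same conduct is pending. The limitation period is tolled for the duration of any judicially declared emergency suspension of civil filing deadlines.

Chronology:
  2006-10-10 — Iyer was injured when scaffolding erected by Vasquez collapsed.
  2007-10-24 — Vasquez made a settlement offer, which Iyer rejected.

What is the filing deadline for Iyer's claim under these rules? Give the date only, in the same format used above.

The claim accrued on 2006-10-10, the date of the act.
The untolled deadline — 42 months after 2006-10-10 — is 2010-04-10.
Nothing else in the chronology tolls or restarts the period.

2010-04-10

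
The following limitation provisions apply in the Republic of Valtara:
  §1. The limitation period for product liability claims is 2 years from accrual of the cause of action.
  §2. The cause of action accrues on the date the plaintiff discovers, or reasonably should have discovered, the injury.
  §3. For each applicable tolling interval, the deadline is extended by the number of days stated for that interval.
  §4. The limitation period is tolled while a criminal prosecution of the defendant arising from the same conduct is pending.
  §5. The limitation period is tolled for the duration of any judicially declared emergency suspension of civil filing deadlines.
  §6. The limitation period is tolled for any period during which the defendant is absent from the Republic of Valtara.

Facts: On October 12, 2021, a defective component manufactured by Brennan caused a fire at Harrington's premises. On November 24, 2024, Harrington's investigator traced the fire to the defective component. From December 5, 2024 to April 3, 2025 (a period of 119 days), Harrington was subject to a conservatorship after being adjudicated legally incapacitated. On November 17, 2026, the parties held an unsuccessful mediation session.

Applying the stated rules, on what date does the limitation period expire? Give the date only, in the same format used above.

November 24, 2026

The claim did not accrue until Harrington discovered the injury on November 24, 2024; the October 12, 2021 act date does not start the clock under the stated rule.
2 years from November 24, 2024 is November 24, 2026.
No stated provision tolls the period for the plaintiff's incapacity, so the interval from December 5, 2024 to April 3, 2025 has no effect on the deadline.
The other events in the timeline have no effect on the limitation period under the stated rules.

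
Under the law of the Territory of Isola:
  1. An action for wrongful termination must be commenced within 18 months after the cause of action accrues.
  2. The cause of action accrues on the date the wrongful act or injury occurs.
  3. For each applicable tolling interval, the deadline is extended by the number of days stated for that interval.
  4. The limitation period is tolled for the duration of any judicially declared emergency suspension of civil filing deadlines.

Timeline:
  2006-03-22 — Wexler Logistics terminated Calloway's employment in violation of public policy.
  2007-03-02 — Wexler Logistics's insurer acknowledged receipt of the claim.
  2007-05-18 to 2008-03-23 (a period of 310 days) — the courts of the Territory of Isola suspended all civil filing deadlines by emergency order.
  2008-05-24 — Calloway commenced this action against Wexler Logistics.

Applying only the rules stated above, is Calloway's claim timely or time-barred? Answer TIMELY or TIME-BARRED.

TIMELY

The claim accrued on 2006-03-22, when the wrongful act occurred.
18 months from 2006-03-22 is 2007-09-22.
The period was tolled for 310 days by the emergency suspension of filing deadlines (2007-05-18 to 2008-03-23), pushing the deadline to 2008-07-28.
The other events in the timeline have no effect on the limitation period under the stated rules.
Filing on 2008-05-24 beat the 2008-07-28 deadline — the action is timely.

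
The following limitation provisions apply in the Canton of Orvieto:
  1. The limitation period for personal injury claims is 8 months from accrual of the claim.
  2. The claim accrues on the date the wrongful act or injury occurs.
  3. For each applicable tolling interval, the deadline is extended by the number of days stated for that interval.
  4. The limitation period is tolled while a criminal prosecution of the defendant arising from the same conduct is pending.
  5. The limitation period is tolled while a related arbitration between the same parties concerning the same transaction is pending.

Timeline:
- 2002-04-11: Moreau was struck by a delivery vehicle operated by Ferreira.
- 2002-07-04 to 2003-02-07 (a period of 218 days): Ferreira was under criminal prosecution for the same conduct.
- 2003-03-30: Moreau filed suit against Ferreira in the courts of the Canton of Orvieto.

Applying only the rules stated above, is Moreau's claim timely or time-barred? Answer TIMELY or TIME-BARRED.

The claim accrued on 2002-04-11, when the wrongful act occurred.
8 months from 2002-04-11 is 2002-12-11.
The pending criminal prosecution from 2002-07-04 to 2003-02-07 tolled the period for 218 days, extending the deadline to 2003-07-17.
Moreau filed on 2003-03-30, before the 2003-07-17 deadline, so the action is timely.

TIMELY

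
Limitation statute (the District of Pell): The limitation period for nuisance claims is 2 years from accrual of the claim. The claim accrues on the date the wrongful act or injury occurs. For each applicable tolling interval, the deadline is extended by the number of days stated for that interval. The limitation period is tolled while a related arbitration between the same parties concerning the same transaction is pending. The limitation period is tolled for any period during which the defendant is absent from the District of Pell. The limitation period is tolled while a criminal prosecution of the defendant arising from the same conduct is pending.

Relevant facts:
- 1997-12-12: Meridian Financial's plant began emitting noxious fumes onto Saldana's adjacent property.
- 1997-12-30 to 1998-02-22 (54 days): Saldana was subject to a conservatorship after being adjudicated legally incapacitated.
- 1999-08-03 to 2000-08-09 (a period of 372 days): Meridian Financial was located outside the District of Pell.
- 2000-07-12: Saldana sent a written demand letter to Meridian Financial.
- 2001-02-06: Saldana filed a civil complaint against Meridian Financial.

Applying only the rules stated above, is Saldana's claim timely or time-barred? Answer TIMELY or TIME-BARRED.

The claim accrued on 1997-12-12, when the wrongful act occurred.
2 years from 1997-12-12 is 1999-12-12.
Because the defendant's absence from the jurisdiction ran from 1999-08-03 to 2000-08-09, the deadline is extended by 372 days to 2000-12-18.
Although the plaintiff's incapacity ran from 1997-12-30 to 1998-02-22, the stated rules do not make that a tolling event, so it is disregarded.
The other events in the timeline have no effect on the limitation period under the stated rules.
Filing on 2001-02-06 missed the 2000-12-18 deadline — the action is time-barred.

TIME-BARRED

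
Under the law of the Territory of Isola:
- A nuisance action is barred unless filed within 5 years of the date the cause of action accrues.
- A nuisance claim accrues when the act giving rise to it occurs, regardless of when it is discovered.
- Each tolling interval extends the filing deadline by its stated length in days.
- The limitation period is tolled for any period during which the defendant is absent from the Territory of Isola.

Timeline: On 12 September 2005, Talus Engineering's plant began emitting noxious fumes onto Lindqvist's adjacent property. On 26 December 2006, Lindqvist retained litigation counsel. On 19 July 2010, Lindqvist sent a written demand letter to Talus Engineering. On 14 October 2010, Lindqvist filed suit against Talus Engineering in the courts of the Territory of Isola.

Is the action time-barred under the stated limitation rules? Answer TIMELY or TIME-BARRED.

TIME-BARRED

The cause of action accrued on 12 September 2005, the date of the act.
Adding the 5 years base period to 12 September 2005 gives a deadline of 12 September 2010, before any tolling.
The other events in the timeline have no effect on the limitation period under the stated rules.
Lindqvist filed on 14 October 2010, after the 12 September 2010 deadline, so the action is time-barred.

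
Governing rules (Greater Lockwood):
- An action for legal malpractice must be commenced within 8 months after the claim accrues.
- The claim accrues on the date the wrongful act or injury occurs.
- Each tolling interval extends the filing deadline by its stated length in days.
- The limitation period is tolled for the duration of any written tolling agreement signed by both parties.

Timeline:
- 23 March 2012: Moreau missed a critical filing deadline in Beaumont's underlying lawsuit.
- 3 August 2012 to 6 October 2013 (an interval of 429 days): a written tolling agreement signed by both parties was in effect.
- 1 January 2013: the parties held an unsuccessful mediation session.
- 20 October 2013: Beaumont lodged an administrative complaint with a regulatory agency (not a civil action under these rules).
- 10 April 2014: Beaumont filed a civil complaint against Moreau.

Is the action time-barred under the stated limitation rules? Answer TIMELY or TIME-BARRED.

TIME-BARRED

The limitation period began to run on 23 March 2012.
Adding the 8 months base period to 23 March 2012 gives a deadline of 23 November 2012, before any tolling.
The written tolling agreement from 3 August 2012 to 6 October 2013 tolled the period for 429 days, extending the deadline to 26 January 2014.
None of the other events listed affects the running of the period under the stated rules.
Beaumont filed on 10 April 2014, after the 26 January 2014 deadline, so the action is time-barred.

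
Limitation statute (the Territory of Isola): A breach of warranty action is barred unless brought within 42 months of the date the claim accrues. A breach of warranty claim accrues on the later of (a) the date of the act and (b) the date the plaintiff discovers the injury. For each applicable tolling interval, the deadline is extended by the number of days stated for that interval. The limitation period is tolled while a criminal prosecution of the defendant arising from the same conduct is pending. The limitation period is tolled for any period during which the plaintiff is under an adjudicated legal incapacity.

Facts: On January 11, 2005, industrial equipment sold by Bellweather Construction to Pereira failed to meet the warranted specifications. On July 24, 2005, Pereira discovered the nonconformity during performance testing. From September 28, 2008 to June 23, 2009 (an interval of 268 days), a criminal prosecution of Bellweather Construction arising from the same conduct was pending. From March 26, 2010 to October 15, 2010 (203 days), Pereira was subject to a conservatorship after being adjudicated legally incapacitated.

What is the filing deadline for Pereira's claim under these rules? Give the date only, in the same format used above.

Taking the later of the act (January 11, 2005) and discovery (July 24, 2005), the claim accrued on July 24, 2005.
The untolled deadline — 42 months after July 24, 2005 — is January 24, 2009.
Because the pending criminal prosecution ran from September 28, 2008 to June 23, 2009, the deadline is extended by 268 days to October 19, 2009.
The plaintiff's legal incapacity starting March 26, 2010 came too late — the period had run on October 19, 2009 — and so does not extend the deadline.

October 19, 2009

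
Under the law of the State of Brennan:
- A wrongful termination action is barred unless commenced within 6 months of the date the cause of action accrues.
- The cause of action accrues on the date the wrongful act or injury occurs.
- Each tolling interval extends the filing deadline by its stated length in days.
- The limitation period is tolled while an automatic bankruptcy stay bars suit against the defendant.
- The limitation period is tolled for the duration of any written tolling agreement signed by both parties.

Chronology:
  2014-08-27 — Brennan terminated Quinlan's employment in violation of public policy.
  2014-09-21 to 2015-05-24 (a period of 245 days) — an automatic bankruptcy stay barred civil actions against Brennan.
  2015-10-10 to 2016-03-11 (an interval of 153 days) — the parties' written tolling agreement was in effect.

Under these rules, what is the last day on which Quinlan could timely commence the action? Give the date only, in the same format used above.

The claim accrued on 2014-08-27, when the wrongful act occurred.
6 months from 2014-08-27 is 2015-02-27.
Because the automatic bankruptcy stay ran from 2014-09-21 to 2015-05-24, the deadline is extended by 245 days to 2015-10-30.
The written tolling agreement from 2015-10-10 to 2016-03-11 tolled the period for 153 days, extending the deadline to 2016-03-31.

2016-03-31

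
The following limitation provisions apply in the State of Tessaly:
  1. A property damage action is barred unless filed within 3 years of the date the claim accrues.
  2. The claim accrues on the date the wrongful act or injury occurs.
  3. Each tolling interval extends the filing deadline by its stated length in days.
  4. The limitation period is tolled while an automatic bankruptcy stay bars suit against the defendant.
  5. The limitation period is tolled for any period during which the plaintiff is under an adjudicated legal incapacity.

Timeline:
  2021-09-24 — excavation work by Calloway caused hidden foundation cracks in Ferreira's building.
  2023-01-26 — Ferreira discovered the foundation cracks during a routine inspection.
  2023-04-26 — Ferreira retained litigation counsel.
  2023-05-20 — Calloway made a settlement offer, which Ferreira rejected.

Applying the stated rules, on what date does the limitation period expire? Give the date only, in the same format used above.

Accrual is governed by the date of the act, so the period began to run on 2021-09-24; the later discovery on 2023-01-26 is irrelevant under the stated rule.
3 years from 2021-09-24 is 2024-09-24.
None of the other events listed affects the running of the period under the stated rules.

2024-09-24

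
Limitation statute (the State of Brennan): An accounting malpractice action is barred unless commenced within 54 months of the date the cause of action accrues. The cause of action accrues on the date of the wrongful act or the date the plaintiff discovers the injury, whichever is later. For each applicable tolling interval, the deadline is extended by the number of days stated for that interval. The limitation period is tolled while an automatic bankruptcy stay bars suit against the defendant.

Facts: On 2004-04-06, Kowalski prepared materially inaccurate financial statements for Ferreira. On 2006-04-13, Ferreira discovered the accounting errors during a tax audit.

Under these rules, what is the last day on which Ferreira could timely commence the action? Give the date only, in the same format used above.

2010-10-13

Taking the later of the act (2004-04-06) and discovery (2006-04-13), the claim accrued on 2006-04-13.
The untolled deadline — 54 months after 2006-04-13 — is 2010-10-13.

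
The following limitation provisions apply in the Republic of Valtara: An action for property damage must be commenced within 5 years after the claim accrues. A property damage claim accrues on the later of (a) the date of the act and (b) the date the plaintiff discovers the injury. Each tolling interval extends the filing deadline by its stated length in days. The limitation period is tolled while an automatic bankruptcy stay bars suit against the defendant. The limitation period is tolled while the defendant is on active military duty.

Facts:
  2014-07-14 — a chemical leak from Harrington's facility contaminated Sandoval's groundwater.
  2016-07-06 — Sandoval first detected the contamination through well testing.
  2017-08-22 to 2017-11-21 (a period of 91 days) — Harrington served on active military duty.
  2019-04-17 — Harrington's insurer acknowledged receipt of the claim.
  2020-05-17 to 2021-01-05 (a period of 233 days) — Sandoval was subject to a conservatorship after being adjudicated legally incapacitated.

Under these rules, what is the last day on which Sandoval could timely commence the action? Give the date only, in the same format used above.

2021-10-05

The claim accrued on 2016-07-06 — the later of the 2014-07-14 act and the 2016-07-06 discovery.
5 years from 2016-07-06 is 2021-07-06.
The period was tolled for 91 days by the defendant's active military service (2017-08-22 to 2017-11-21), pushing the deadline to 2021-10-05.
No stated provision tolls the period for the plaintiff's incapacity, so the interval from 2020-05-17 to 2021-01-05 has no effect on the deadline.
None of the other events listed affects the running of the period under the stated rules.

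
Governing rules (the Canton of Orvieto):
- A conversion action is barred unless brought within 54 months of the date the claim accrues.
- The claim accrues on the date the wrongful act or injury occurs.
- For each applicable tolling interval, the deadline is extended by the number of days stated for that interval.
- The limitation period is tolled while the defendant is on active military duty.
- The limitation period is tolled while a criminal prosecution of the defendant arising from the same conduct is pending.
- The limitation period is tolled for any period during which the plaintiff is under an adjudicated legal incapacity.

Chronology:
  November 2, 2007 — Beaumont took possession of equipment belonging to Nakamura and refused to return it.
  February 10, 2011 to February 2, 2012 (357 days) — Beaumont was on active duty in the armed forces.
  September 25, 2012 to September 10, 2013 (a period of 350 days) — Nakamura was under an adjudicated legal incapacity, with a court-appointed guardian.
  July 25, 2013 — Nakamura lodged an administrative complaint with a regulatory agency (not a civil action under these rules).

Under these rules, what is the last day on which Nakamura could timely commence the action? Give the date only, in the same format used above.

The limitation period began to run on November 2, 2007.
The untolled deadline — 54 months after November 2, 2007 — is May 2, 2012.
The defendant's active military service from February 10, 2011 to February 2, 2012 tolled the period for 357 days, extending the deadline to April 24, 2013.
The period was tolled for 350 days by the plaintiff's legal incapacity (September 25, 2012 to September 10, 2013), pushing the deadline to April 9, 2014.
Nothing else in the chronology tolls or restarts the period.

April 9, 2014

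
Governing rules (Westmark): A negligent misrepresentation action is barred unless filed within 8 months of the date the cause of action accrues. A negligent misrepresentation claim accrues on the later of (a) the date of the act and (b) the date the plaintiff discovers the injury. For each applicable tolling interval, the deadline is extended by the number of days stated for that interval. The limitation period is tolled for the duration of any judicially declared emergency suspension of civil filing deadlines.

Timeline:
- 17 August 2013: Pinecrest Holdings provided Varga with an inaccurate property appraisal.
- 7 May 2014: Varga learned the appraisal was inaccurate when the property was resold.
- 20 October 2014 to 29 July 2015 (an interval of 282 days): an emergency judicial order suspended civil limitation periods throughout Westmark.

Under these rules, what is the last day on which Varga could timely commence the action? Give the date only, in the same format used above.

The claim accrued on 7 May 2014 — the later of the 17 August 2013 act and the 7 May 2014 discovery.
Adding the 8 months base period to 7 May 2014 gives a deadline of 7 January 2015, before any tolling.
The period was tolled for 282 days by the emergency suspension of filing deadlines (20 October 2014 to 29 July 2015), pushing the deadline to 16 October 2015.

16 October 2015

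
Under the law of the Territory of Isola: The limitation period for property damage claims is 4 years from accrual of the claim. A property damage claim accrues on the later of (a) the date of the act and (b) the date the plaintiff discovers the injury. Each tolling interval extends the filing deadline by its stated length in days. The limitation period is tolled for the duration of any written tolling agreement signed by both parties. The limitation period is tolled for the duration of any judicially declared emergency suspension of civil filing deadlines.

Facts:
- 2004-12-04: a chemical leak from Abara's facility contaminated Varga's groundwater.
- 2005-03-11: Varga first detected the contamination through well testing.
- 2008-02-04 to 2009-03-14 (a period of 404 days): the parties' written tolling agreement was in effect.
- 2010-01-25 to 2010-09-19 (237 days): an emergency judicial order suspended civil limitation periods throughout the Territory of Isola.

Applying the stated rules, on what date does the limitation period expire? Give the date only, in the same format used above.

Taking the later of the act (2004-12-04) and discovery (2005-03-11), the claim accrued on 2005-03-11.
4 years from 2005-03-11 is 2009-03-11.
The period was tolled for 404 days by the written tolling agreement (2008-02-04 to 2009-03-14), pushing the deadline to 2010-04-19.
The period was tolled for 237 days by the emergency suspension of filing deadlines (2010-01-25 to 2010-09-19), pushing the deadline to 2010-12-12.

2010-12-12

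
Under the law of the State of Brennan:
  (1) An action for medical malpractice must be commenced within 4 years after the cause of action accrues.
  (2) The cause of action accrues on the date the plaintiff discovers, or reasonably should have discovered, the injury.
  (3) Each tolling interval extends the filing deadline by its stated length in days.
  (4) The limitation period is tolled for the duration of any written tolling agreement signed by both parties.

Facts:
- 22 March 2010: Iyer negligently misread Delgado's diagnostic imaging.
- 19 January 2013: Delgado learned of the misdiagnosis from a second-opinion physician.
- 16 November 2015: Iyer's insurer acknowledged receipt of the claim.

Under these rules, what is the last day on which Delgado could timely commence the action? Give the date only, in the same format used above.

19 January 2017

Accrual is tied to discovery, so the period began on 19 January 2013 rather than on 22 March 2010 when the act occurred.
The untolled deadline — 4 years after 19 January 2013 — is 19 January 2017.
The other events in the timeline have no effect on the limitation period under the stated rules.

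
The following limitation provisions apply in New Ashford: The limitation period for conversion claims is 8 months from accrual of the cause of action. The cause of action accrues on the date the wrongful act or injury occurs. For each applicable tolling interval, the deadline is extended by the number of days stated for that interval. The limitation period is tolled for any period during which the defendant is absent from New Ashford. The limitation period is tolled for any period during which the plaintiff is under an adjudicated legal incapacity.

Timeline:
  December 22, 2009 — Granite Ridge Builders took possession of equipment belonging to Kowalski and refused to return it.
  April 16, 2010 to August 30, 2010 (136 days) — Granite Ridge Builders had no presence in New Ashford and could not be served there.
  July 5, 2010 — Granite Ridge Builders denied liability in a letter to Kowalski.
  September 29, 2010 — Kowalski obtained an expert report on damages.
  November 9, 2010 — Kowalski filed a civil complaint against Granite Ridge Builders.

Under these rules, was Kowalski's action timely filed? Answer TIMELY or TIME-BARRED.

TIMELY

The claim accrued on December 22, 2009, when the wrongful act occurred.
The untolled deadline — 8 months after December 22, 2009 — is August 22, 2010.
The defendant's absence from the jurisdiction from April 16, 2010 to August 30, 2010 tolled the period for 136 days, extending the deadline to January 5, 2011.
Nothing else in the chronology tolls or restarts the period.
Filing on November 9, 2010 beat the January 5, 2011 deadline — the action is timely.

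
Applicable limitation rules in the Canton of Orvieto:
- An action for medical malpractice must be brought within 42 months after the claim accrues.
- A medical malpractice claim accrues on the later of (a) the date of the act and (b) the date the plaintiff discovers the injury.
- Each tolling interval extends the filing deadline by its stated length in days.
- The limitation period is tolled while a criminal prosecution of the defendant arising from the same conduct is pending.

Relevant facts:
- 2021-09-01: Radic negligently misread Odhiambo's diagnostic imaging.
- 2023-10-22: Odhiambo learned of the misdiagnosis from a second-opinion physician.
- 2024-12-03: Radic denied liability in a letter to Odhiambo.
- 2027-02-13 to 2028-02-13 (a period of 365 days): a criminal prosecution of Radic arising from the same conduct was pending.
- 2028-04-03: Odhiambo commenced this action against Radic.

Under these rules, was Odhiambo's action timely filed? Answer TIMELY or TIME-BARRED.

TIMELY

The claim accrued on 2023-10-22 — the later of the 2021-09-01 act and the 2023-10-22 discovery.
Adding the 42 months base period to 2023-10-22 gives a deadline of 2027-04-22, before any tolling.
The pending criminal prosecution from 2027-02-13 to 2028-02-13 tolled the period for 365 days, extending the deadline to 2028-04-21.
Nothing else in the chronology tolls or restarts the period.
Filing on 2028-04-03 beat the 2028-04-21 deadline — the action is timely.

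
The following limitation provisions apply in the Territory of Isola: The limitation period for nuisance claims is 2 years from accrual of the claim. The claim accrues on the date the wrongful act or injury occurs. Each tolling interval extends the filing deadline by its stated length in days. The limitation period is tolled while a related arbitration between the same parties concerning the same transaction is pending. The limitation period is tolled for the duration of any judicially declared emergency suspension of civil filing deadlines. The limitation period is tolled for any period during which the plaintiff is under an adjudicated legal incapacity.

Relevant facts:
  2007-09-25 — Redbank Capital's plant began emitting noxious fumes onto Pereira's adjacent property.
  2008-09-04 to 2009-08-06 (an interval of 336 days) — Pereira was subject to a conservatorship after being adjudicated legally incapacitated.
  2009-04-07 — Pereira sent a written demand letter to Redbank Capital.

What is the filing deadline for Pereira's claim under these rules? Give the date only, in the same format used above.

2010-08-27

The claim accrued on 2007-09-25, when the wrongful act occurred.
The untolled deadline — 2 years after 2007-09-25 — is 2009-09-25.
The period was tolled for 336 days by the plaintiff's legal incapacity (2008-09-04 to 2009-08-06), pushing the deadline to 2010-08-27.
Nothing else in the chronology tolls or restarts the period.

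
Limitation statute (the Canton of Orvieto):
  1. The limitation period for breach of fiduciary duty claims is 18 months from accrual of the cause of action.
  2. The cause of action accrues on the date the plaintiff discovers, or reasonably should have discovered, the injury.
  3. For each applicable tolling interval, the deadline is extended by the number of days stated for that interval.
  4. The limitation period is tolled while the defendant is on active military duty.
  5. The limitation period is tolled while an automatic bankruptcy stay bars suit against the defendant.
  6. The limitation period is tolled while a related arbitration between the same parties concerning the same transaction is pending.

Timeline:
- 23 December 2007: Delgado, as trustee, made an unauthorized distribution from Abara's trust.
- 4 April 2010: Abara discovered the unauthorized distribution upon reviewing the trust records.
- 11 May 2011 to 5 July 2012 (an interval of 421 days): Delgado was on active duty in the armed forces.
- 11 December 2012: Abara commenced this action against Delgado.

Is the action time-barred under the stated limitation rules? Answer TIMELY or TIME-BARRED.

TIME-BARRED

Accrual is tied to discovery, so the period began on 4 April 2010 rather than on 23 December 2007 when the act occurred.
18 months from 4 April 2010 is 4 October 2011.
The period was tolled for 421 days by the defendant's active military service (11 May 2011 to 5 July 2012), pushing the deadline to 28 November 2012.
Filing on 11 December 2012 missed the 28 November 2012 deadline — the action is time-barred.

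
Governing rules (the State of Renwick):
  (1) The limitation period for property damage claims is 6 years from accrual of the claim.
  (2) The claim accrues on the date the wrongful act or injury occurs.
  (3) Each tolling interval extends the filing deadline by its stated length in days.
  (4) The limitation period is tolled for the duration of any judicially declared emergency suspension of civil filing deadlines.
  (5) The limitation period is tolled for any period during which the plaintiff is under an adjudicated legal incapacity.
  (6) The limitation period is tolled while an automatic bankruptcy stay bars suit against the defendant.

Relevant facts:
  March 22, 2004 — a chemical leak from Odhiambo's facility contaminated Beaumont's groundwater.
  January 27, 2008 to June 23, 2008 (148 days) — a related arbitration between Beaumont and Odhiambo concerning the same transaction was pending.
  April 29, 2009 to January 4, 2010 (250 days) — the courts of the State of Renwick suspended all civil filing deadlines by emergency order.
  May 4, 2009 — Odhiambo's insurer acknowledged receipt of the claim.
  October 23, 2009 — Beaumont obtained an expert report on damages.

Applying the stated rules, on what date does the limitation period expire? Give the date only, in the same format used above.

The claim accrued on March 22, 2004, when the wrongful act occurred.
6 years from March 22, 2004 is March 22, 2010.
Because the emergency suspension of filing deadlines ran from April 29, 2009 to January 4, 2010, the deadline is extended by 250 days to November 27, 2010.
The pending related arbitration from January 27, 2008 to June 23, 2008 does not toll the period, because no stated rule makes a pending arbitration a tolling event.
None of the other events listed affects the running of the period under the stated rules.

November 27, 2010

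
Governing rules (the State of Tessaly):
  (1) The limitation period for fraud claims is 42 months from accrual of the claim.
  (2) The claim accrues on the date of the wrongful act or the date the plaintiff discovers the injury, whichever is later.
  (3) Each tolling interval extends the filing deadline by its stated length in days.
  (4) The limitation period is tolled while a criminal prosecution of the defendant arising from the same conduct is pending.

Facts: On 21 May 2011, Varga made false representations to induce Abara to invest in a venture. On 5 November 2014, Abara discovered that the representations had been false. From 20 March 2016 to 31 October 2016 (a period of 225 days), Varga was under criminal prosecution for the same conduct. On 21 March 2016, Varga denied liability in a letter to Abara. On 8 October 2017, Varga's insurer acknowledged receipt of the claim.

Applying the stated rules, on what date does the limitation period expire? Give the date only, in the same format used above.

Taking the later of the act (21 May 2011) and discovery (5 November 2014), the claim accrued on 5 November 2014.
42 months from 5 November 2014 is 5 May 2018.
Because the pending criminal prosecution ran from 20 March 2016 to 31 October 2016, the deadline is extended by 225 days to 16 December 2018.
Nothing else in the chronology tolls or restarts the period.

16 December 2018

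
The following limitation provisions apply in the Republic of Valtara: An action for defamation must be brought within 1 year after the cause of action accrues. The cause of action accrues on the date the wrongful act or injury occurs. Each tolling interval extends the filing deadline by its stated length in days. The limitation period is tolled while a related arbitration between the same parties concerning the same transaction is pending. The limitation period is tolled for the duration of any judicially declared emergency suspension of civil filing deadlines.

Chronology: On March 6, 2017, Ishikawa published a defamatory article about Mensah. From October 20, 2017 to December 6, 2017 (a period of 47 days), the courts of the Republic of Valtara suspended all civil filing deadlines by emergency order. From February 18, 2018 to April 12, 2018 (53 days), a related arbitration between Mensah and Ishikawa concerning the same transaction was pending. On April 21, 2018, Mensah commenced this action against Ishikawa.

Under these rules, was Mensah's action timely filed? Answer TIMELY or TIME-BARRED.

The cause of action accrued on March 6, 2017, the date of the act.
1 year from March 6, 2017 is March 6, 2018.
The period was tolled for 47 days by the emergency suspension of filing deadlines (October 20, 2017 to December 6, 2017), pushing the deadline to April 22, 2018.
The period was tolled for 53 days by the pending related arbitration (February 18, 2018 to April 12, 2018), pushing the deadline to June 14, 2018.
Mensah filed on April 21, 2018, before the June 14, 2018 deadline, so the action is timely.

TIMELY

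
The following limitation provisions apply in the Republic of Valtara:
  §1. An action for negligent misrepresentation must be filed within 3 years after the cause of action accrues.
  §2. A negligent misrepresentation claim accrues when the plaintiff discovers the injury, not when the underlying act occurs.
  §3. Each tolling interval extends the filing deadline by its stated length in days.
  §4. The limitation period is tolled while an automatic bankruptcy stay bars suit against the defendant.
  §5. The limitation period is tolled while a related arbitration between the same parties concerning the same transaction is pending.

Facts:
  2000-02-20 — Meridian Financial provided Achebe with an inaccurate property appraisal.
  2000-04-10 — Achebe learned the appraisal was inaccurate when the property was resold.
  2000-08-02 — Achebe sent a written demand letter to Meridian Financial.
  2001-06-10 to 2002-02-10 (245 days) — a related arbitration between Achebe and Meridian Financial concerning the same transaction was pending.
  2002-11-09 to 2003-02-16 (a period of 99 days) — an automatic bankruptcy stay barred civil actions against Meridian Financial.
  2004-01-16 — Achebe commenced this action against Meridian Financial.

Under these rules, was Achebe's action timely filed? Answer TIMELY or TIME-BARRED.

TIMELY

The claim did not accrue until Achebe discovered the injury on 2000-04-10; the 2000-02-20 act date does not start the clock under the stated rule.
The untolled deadline — 3 years after 2000-04-10 — is 2003-04-10.
Because the pending related arbitration ran from 2001-06-10 to 2002-02-10, the deadline is extended by 245 days to 2003-12-11.
The period was tolled for 99 days by the automatic bankruptcy stay (2002-11-09 to 2003-02-16), pushing the deadline to 2004-03-19.
The other events in the timeline have no effect on the limitation period under the stated rules.
Filing on 2004-01-16 beat the 2004-03-19 deadline — the action is timely.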